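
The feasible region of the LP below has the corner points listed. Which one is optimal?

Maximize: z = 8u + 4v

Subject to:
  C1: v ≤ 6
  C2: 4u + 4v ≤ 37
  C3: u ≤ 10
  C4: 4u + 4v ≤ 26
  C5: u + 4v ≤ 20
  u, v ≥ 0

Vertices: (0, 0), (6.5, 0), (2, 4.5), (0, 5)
Evaluating z = 8u + 4v at each vertex:
  (0, 0): z = 0
  (6.5, 0): z = 52
  (2, 4.5): z = 34
  (0, 5): z = 20

The largest value is z = 52, attained at (6.5, 0).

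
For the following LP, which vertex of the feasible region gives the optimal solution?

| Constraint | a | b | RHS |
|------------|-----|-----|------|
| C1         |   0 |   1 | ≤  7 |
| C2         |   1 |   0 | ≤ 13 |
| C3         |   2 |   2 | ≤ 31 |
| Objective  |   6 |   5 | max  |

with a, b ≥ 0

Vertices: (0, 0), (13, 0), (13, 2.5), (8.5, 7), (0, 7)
Evaluating z = 6a + 5b at each vertex:
  (0, 0): z = 0
  (13, 0): z = 78
  (13, 2.5): z = 90.5
  (8.5, 7): z = 86
  (0, 7): z = 35

The largest value is z = 90.5, attained at (13, 2.5).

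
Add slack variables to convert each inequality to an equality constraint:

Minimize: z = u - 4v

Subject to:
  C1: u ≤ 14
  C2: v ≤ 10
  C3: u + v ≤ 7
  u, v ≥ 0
min z = u - 4v

s.t.
  u + s1 = 14
  v + s2 = 10
  u + v + s3 = 7
  u, v, s1, s2, s3 ≥ 0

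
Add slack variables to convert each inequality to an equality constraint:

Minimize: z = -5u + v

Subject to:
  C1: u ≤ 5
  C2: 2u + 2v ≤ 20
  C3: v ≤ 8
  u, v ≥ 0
min z = -5u + v

s.t.
  u + s1 = 5
  2u + 2v + s2 = 20
  v + s3 = 8
  u, v, s1, s2, s3 ≥ 0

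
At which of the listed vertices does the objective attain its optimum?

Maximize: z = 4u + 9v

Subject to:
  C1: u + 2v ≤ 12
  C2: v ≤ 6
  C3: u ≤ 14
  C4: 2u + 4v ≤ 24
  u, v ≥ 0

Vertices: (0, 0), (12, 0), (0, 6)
(0, 6) with z = 54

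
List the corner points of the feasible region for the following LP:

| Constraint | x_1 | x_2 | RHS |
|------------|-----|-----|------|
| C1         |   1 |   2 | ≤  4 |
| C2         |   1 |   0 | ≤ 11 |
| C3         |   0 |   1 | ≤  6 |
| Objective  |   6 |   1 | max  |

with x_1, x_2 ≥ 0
Each vertex is the intersection of two constraint boundaries that also satisfies all remaining constraints:
  x_1 = 0 and x_2 = 0 → (0, 0)
  x_1 + 2x_2 = 4 and x_2 = 0 → (4, 0)
  x_1 + 2x_2 = 4 and x_1 = 0 → (0, 2)

Vertices: (0, 0), (4, 0), (0, 2)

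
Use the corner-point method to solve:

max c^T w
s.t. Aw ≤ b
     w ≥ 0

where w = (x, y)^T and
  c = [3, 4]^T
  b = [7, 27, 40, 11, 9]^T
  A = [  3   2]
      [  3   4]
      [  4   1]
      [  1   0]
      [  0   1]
x = 0, y = 3.5, z = 14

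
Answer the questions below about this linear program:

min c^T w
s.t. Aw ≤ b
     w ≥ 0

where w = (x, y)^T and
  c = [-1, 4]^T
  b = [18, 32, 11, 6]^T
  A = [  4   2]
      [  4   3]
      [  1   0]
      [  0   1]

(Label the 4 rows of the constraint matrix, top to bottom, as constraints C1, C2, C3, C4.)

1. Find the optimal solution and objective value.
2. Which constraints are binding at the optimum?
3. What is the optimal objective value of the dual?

1. x = 4.5, y = 0, z = -4.5
2. C1, y ≥ 0
3. -4.5 (by strong duality, equal to the primal optimum)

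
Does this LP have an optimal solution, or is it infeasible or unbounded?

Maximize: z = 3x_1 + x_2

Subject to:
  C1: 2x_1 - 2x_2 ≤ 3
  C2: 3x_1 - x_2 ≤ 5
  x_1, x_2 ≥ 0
Feasible point: (0, 0) satisfies every constraint, so the LP is feasible.
Direction d = (0, 1): for each constraint row a, a·d ≤ 0 —
  (2)(0) + (-2)(1) = -2 ≤ 0
  (3)(0) + (-1)(1) = -1 ≤ 0
and d ≥ 0, so (0, 0) + t·d stays feasible for every t ≥ 0. Along this ray z = 3x_1 + x_2 changes by 1 per unit t, so z → +∞.

Unbounded — the objective can increase without bound over the feasible region.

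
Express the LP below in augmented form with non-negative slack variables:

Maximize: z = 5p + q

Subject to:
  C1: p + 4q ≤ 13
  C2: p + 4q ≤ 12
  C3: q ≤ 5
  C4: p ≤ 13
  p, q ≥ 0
max z = 5p + q

s.t.
  p + 4q + s1 = 13
  p + 4q + s2 = 12
  q + s3 = 5
  p + s4 = 13
  p, q, s1, s2, s3, s4 ≥ 0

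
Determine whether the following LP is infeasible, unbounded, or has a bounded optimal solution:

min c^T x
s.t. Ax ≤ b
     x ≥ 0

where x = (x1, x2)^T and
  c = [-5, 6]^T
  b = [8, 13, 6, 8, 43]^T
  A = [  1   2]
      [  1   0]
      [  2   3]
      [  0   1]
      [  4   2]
The point (3, 0) satisfies every constraint, so the LP is feasible; the constraints give x1 ≤ 13 and x2 ≤ 8, which with x1, x2 ≥ 0 keep the feasible region inside a bounded box. A feasible, bounded LP attains a finite optimum at a vertex.

Evaluating z = -5x1 + 6x2 at each vertex:
  (0, 0): z = 0
  (3, 0): z = -15
  (0, 2): z = 12

The LP has an optimal solution: (3, 0) with z = -15.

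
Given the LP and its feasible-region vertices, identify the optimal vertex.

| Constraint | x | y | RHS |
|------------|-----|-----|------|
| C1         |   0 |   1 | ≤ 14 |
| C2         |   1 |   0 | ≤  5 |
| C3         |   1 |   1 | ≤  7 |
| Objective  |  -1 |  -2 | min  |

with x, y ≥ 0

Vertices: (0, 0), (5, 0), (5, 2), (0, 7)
Evaluating z = -x - 2y at each vertex:
  (0, 0): z = 0
  (5, 0): z = -5
  (5, 2): z = -9
  (0, 7): z = -14

The smallest value is z = -14, attained at (0, 7).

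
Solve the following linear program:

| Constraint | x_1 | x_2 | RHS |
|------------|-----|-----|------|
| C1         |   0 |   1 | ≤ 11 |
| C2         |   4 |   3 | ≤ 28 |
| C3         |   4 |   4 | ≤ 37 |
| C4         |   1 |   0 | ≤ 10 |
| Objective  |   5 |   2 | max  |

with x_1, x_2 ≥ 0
Each vertex is the intersection of two constraint boundaries that also satisfies all remaining constraints:
  x_1 = 0 and x_2 = 0 → (0, 0)
  4x_1 + 3x_2 = 28 and x_2 = 0 → (7, 0)
  4x_1 + 3x_2 = 28 and 4x_1 + 4x_2 = 37 → (0.25, 9)
  4x_1 + 4x_2 = 37 and x_1 = 0 → (0, 9.25)

Evaluating z = 5x_1 + 2x_2 at each vertex:
  (0, 0): z = 0
  (7, 0): z = 35
  (0.25, 9): z = 19.25
  (0, 9.25): z = 18.5

The maximum is at (7, 0) with z = 35.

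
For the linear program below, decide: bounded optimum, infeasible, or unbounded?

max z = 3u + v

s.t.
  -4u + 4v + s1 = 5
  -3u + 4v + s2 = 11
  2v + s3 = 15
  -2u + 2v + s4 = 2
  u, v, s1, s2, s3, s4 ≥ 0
Feasible point: (0, 0) satisfies every constraint, so the LP is feasible.
Direction d = (1, 0): for each constraint row a, a·d ≤ 0 —
  (-4)(1) + (4)(0) = -4 ≤ 0
  (-3)(1) + (4)(0) = -3 ≤ 0
  (0)(1) + (2)(0) = 0 ≤ 0
  (-2)(1) + (2)(0) = -2 ≤ 0
and d ≥ 0, so (0, 0) + t·d stays feasible for every t ≥ 0. Along this ray z = 3u + v changes by 3 per unit t, so z → +∞.

The LP is unbounded; z can be made arbitrarily large.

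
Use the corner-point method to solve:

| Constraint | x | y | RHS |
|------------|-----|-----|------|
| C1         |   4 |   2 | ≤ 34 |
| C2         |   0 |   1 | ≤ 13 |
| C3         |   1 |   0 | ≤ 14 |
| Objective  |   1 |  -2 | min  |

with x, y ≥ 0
Each vertex is the intersection of two constraint boundaries that also satisfies all remaining constraints:
  x = 0 and y = 0 → (0, 0)
  4x + 2y = 34 and y = 0 → (8.5, 0)
  4x + 2y = 34 and y = 13 → (2, 13)
  y = 13 and x = 0 → (0, 13)

Evaluating z = x - 2y at each vertex:
  (0, 0): z = 0
  (8.5, 0): z = 8.5
  (2, 13): z = -24
  (0, 13): z = -26

The minimum is at (0, 13) with z = -26.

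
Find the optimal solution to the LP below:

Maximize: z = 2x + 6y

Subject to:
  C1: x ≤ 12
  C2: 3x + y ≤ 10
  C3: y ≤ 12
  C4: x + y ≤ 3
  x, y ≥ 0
Each vertex is the intersection of two constraint boundaries that also satisfies all remaining constraints:
  x = 0 and y = 0 → (0, 0)
  x + y = 3 and y = 0 → (3, 0)
  x + y = 3 and x = 0 → (0, 3)

Evaluating z = 2x + 6y at each vertex:
  (0, 0): z = 0
  (3, 0): z = 6
  (0, 3): z = 18

The maximum is at (0, 3) with z = 18.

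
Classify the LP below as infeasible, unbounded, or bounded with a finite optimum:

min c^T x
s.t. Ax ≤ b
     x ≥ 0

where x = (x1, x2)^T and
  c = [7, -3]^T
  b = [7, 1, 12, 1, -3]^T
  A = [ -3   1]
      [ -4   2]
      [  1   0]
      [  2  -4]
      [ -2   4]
One constraint requires 2x1 - 4x2 ≤ 1, while the constraint -2x1 + 4x2 ≤ -3 is equivalent to 2x1 - 4x2 ≥ 3. Together they would need 3 ≤ 2x1 - 4x2 ≤ 1, which is impossible since 3 > 1. No point satisfies all constraints.

Infeasible: no point satisfies all constraints simultaneously.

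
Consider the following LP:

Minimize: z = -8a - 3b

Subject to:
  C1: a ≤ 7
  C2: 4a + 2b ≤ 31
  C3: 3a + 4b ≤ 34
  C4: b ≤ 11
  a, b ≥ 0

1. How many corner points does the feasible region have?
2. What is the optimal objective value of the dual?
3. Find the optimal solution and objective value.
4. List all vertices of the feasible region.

1. 5
2. -60.5 (by strong duality, equal to the primal optimum)
3. a = 7, b = 1.5, z = -60.5
4. (0, 0), (7, 0), (7, 1.5), (5.6, 4.3), (0, 8.5)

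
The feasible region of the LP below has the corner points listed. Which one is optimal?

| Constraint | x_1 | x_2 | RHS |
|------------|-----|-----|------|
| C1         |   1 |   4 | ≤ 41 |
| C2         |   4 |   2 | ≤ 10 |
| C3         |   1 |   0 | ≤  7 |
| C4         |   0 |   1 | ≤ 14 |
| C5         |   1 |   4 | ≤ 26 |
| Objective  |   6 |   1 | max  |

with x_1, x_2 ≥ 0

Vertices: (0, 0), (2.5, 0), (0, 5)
Evaluating z = 6x_1 + x_2 at each vertex:
  (0, 0): z = 0
  (2.5, 0): z = 15
  (0, 5): z = 5

The largest value is z = 15, attained at (2.5, 0).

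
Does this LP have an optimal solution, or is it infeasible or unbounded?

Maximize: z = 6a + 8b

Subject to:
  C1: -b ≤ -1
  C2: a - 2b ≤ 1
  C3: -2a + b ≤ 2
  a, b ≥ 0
Feasible point: (0, 1) satisfies every constraint, so the LP is feasible.
Direction d = (1, 1): for each constraint row a, a·d ≤ 0 —
  (0)(1) + (-1)(1) = -1 ≤ 0
  (1)(1) + (-2)(1) = -1 ≤ 0
  (-2)(1) + (1)(1) = -1 ≤ 0
and d ≥ 0, so (0, 1) + t·d stays feasible for every t ≥ 0. Along this ray z = 6a + 8b changes by 14 per unit t, so z → +∞.

Unbounded: there is a feasible ray along which z → +∞.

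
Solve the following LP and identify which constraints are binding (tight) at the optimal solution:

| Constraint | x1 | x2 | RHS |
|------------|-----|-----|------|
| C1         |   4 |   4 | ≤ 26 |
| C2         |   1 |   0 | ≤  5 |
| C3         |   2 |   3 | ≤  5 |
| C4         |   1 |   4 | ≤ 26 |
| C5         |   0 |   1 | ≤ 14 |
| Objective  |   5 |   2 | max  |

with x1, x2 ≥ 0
Optimal: x1 = 2.5, x2 = 0
Binding: C3, x2 ≥ 0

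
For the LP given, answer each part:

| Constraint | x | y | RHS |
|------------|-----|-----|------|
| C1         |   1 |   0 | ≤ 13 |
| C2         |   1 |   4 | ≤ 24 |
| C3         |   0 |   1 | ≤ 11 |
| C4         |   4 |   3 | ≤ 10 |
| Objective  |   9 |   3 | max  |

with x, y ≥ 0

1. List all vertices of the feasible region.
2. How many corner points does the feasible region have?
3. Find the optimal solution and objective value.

1. (0, 0), (2.5, 0), (0, 3.333)
2. 3
3. x = 2.5, y = 0, z = 22.5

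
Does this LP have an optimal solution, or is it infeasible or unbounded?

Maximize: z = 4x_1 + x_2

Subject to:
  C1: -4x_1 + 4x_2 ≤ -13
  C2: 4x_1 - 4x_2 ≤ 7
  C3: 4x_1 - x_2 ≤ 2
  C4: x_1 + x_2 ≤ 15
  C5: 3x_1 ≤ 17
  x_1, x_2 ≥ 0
C2 requires 4x_1 - 4x_2 ≤ 7, while C1 (-4x_1 + 4x_2 ≤ -13) is equivalent to 4x_1 - 4x_2 ≥ 13. Together they would need 13 ≤ 4x_1 - 4x_2 ≤ 7, which is impossible since 13 > 7. No point satisfies all constraints.

Infeasible — the constraint set is empty.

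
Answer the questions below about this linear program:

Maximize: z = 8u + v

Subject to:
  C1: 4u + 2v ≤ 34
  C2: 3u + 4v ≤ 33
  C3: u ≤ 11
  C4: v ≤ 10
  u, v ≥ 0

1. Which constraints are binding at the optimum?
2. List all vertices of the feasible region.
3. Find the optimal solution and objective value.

1. C1, v ≥ 0
2. (0, 0), (8.5, 0), (7, 3), (0, 8.25)
3. u = 8.5, v = 0, z = 68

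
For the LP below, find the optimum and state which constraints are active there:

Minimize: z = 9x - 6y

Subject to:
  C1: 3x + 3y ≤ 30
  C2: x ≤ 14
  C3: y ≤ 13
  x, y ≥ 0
Optimal: x = 0, y = 10
Binding: C1, x ≥ 0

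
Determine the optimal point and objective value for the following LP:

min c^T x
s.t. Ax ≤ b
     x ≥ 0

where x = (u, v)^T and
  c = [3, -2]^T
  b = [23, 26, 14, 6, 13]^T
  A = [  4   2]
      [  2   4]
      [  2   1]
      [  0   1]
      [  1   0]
Each vertex is the intersection of two constraint boundaries that also satisfies all remaining constraints:
  u = 0 and v = 0 → (0, 0)
  4u + 2v = 23 and v = 0 → (5.75, 0)
  4u + 2v = 23 and 2u + 4v = 26 → (3.333, 4.833)
  2u + 4v = 26 and v = 6 → (1, 6)
  v = 6 and u = 0 → (0, 6)

Evaluating z = 3u - 2v at each vertex:
  (0, 0): z = 0
  (5.75, 0): z = 17.25
  (3.333, 4.833): z = 0.3333
  (1, 6): z = -9
  (0, 6): z = -12

The minimum is at (0, 6) with z = -12.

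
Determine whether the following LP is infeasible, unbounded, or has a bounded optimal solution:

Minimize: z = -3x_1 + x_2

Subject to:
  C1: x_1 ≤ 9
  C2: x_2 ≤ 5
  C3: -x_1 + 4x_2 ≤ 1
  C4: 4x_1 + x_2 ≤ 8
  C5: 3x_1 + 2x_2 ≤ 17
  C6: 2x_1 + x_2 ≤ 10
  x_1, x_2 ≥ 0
The point (2, 0) satisfies every constraint, so the LP is feasible; the constraints give x_1 ≤ 9 and x_2 ≤ 5, which with x_1, x_2 ≥ 0 keep the feasible region inside a bounded box. A feasible, bounded LP attains a finite optimum at a vertex.

Evaluating z = -3x_1 + x_2 at each vertex:
  (0, 0): z = 0
  (2, 0): z = -6
  (1.824, 0.7059): z = -4.765
  (0, 0.25): z = 0.25

The LP has an optimal solution: (2, 0) with z = -6.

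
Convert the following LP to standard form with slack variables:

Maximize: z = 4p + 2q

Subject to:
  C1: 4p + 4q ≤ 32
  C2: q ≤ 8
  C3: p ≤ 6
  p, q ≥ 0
max z = 4p + 2q

s.t.
  4p + 4q + s1 = 32
  q + s2 = 8
  p + s3 = 6
  p, q, s1, s2, s3 ≥ 0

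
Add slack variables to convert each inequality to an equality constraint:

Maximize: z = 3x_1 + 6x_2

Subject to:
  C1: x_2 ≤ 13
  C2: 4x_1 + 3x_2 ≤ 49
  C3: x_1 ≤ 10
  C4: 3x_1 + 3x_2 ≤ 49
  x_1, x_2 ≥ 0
max z = 3x_1 + 6x_2

s.t.
  x_2 + s1 = 13
  4x_1 + 3x_2 + s2 = 49
  x_1 + s3 = 10
  3x_1 + 3x_2 + s4 = 49
  x_1, x_2, s1, s2, s3, s4 ≥ 0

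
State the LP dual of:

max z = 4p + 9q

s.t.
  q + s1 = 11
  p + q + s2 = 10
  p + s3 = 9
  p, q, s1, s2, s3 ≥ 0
Minimize: z = 11y1 + 10y2 + 9y3

Subject to:
  C1: -y2 - y3 ≤ -4
  C2: -y1 - y2 ≤ -9
  y1, y2, y3 ≥ 0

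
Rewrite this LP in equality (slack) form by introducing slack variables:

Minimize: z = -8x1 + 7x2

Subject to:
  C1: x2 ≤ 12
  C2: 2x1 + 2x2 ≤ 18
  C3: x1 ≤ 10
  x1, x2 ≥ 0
min z = -8x1 + 7x2

s.t.
  x2 + s1 = 12
  2x1 + 2x2 + s2 = 18
  x1 + s3 = 10
  x1, x2, s1, s2, s3 ≥ 0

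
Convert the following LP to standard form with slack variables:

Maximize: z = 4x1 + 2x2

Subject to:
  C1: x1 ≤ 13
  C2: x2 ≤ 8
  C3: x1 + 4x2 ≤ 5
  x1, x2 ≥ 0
max z = 4x1 + 2x2

s.t.
  x1 + s1 = 13
  x2 + s2 = 8
  x1 + 4x2 + s3 = 5
  x1, x2, s1, s2, s3 ≥ 0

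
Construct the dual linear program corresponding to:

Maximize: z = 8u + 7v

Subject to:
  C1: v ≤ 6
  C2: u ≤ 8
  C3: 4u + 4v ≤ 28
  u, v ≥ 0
Minimize: z = 6y1 + 8y2 + 28y3

Subject to:
  C1: -y2 - 4y3 ≤ -8
  C2: -y1 - 4y3 ≤ -7
  y1, y2, y3 ≥ 0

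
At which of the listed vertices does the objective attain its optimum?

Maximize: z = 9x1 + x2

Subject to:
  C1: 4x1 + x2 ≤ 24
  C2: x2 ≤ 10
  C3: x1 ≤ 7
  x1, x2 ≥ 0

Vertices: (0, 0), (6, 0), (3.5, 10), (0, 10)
Evaluating z = 9x1 + x2 at each vertex:
  (0, 0): z = 0
  (6, 0): z = 54
  (3.5, 10): z = 41.5
  (0, 10): z = 10

The largest value is z = 54, attained at (6, 0).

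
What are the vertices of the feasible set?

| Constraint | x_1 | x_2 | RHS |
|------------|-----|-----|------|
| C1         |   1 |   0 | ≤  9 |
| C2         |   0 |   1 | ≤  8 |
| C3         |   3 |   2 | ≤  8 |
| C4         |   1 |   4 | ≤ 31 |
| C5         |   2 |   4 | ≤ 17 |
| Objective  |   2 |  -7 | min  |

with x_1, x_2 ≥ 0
Each vertex is the intersection of two constraint boundaries that also satisfies all remaining constraints:
  x_1 = 0 and x_2 = 0 → (0, 0)
  3x_1 + 2x_2 = 8 and x_2 = 0 → (2.667, 0)
  3x_1 + 2x_2 = 8 and x_1 = 0 → (0, 4)

Vertices: (0, 0), (2.667, 0), (0, 4)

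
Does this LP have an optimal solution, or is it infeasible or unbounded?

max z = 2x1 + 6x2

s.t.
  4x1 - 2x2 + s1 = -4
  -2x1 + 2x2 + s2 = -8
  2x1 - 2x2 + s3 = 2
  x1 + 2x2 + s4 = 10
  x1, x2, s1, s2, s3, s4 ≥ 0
The row 2x1 - 2x2 + s3 = 2 with s3 ≥ 0 requires 2x1 - 2x2 ≤ 2, while the row -2x1 + 2x2 + s2 = -8 with s2 ≥ 0 is equivalent to 2x1 - 2x2 ≥ 8. Together they would need 8 ≤ 2x1 - 2x2 ≤ 2, which is impossible since 8 > 2. No point satisfies all constraints.

Infeasible: no point satisfies all constraints simultaneously.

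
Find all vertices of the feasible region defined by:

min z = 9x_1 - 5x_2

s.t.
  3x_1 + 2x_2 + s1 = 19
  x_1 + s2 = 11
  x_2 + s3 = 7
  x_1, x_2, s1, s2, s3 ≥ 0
Each vertex is the intersection of two constraint boundaries that also satisfies all remaining constraints:
  x_1 = 0 and x_2 = 0 → (0, 0)
  3x_1 + 2x_2 = 19 and x_2 = 0 → (6.333, 0)
  3x_1 + 2x_2 = 19 and x_2 = 7 → (1.667, 7)
  x_2 = 7 and x_1 = 0 → (0, 7)

Vertices: (0, 0), (6.333, 0), (1.667, 7), (0, 7)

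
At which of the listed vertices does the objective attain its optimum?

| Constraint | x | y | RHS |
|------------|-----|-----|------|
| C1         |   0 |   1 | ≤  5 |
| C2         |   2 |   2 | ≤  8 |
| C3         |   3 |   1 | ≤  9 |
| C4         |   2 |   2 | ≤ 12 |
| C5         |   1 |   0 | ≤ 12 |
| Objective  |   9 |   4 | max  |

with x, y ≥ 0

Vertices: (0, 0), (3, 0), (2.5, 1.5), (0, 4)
Evaluating z = 9x + 4y at each vertex:
  (0, 0): z = 0
  (3, 0): z = 27
  (2.5, 1.5): z = 28.5
  (0, 4): z = 16

The largest value is z = 28.5, attained at (2.5, 1.5).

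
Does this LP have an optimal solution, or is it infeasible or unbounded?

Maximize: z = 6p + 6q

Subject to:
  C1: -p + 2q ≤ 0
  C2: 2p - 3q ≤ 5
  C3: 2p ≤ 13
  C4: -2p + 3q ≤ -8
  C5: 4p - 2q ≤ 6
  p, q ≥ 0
C2 requires 2p - 3q ≤ 5, while C4 (-2p + 3q ≤ -8) is equivalent to 2p - 3q ≥ 8. Together they would need 8 ≤ 2p - 3q ≤ 5, which is impossible since 8 > 5. No point satisfies all constraints.

Infeasible — the constraint set is empty.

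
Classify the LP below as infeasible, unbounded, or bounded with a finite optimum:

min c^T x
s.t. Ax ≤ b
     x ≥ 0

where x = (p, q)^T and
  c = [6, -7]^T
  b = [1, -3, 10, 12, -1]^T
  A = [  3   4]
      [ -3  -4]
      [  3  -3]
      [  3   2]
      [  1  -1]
One constraint requires 3p + 4q ≤ 1, while the constraint -3p - 4q ≤ -3 is equivalent to 3p + 4q ≥ 3. Together they would need 3 ≤ 3p + 4q ≤ 1, which is impossible since 3 > 1. No point satisfies all constraints.

Infeasible: no point satisfies all constraints simultaneously.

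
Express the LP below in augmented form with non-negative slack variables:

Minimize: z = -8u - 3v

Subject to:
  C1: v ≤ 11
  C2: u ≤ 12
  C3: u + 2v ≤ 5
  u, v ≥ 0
min z = -8u - 3v

s.t.
  v + s1 = 11
  u + s2 = 12
  u + 2v + s3 = 5
  u, v, s1, s2, s3 ≥ 0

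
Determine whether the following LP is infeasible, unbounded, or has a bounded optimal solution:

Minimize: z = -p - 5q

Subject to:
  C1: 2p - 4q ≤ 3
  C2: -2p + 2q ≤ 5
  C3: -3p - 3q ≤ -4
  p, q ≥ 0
Feasible point: (0, 2) satisfies every constraint, so the LP is feasible.
Direction d = (1, 1): for each constraint row a, a·d ≤ 0 —
  (2)(1) + (-4)(1) = -2 ≤ 0
  (-2)(1) + (2)(1) = 0 ≤ 0
  (-3)(1) + (-3)(1) = -6 ≤ 0
and d ≥ 0, so (0, 2) + t·d stays feasible for every t ≥ 0. Along this ray z = -p - 5q changes by -6 per unit t, so z → −∞.

Unbounded: there is a feasible ray along which z → −∞.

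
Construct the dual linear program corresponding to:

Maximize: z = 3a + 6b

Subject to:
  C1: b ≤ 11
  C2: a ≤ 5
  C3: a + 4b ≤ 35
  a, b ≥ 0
Minimize: z = 11y1 + 5y2 + 35y3

Subject to:
  C1: -y2 - y3 ≤ -3
  C2: -y1 - 4y3 ≤ -6
  y1, y2, y3 ≥ 0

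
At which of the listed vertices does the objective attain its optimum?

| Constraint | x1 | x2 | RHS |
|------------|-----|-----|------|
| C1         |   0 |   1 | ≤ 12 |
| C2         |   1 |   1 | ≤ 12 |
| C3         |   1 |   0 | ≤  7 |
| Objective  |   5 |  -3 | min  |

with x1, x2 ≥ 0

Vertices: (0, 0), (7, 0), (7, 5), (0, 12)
(0, 12) with z = -36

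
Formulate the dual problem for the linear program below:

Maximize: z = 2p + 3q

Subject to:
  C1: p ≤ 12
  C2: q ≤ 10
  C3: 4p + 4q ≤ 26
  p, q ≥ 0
Minimize: z = 12y1 + 10y2 + 26y3

Subject to:
  C1: -y1 - 4y3 ≤ -2
  C2: -y2 - 4y3 ≤ -3
  y1, y2, y3 ≥ 0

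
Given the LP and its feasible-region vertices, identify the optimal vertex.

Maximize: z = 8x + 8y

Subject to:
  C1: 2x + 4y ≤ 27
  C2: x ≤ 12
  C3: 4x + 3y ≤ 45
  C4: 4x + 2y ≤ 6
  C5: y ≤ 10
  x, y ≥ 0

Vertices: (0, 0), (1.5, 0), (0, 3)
Evaluating z = 8x + 8y at each vertex:
  (0, 0): z = 0
  (1.5, 0): z = 12
  (0, 3): z = 24

The largest value is z = 24, attained at (0, 3).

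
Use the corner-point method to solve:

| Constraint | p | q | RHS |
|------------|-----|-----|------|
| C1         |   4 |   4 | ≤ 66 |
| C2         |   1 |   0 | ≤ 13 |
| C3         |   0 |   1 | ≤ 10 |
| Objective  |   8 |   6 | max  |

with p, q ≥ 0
p = 13, q = 3.5, z = 125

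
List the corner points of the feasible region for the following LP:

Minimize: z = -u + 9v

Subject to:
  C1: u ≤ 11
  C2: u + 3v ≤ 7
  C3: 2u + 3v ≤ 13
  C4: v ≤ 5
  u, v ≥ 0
Each vertex is the intersection of two constraint boundaries that also satisfies all remaining constraints:
  u = 0 and v = 0 → (0, 0)
  2u + 3v = 13 and v = 0 → (6.5, 0)
  u + 3v = 7 and 2u + 3v = 13 → (6, 0.3333)
  u + 3v = 7 and u = 0 → (0, 2.333)

Vertices: (0, 0), (6.5, 0), (6, 0.3333), (0, 2.333)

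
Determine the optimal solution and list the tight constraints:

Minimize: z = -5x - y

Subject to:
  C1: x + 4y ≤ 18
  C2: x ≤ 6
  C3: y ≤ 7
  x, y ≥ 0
Optimal: x = 6, y = 3
Binding: C1, C2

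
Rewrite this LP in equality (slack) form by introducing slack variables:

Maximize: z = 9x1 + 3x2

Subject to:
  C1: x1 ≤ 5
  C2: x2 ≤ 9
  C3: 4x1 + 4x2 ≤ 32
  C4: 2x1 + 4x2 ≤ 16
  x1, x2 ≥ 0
max z = 9x1 + 3x2

s.t.
  x1 + s1 = 5
  x2 + s2 = 9
  4x1 + 4x2 + s3 = 32
  2x1 + 4x2 + s4 = 16
  x1, x2, s1, s2, s3, s4 ≥ 0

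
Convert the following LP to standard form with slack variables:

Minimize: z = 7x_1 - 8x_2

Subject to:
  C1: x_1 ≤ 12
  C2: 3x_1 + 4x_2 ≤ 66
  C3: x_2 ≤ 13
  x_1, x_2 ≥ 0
min z = 7x_1 - 8x_2

s.t.
  x_1 + s1 = 12
  3x_1 + 4x_2 + s2 = 66
  x_2 + s3 = 13
  x_1, x_2, s1, s2, s3 ≥ 0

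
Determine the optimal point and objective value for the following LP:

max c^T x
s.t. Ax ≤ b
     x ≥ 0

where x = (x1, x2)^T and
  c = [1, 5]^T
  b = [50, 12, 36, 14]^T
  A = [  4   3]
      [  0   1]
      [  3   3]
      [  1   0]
x1 = 0, x2 = 12, z = 60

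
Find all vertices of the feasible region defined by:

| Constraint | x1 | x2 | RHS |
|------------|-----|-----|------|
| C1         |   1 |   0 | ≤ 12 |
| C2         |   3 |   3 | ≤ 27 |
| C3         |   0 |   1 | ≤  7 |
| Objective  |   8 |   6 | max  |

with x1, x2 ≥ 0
Each vertex is the intersection of two constraint boundaries that also satisfies all remaining constraints:
  x1 = 0 and x2 = 0 → (0, 0)
  3x1 + 3x2 = 27 and x2 = 0 → (9, 0)
  3x1 + 3x2 = 27 and x2 = 7 → (2, 7)
  x2 = 7 and x1 = 0 → (0, 7)

Vertices: (0, 0), (9, 0), (2, 7), (0, 7)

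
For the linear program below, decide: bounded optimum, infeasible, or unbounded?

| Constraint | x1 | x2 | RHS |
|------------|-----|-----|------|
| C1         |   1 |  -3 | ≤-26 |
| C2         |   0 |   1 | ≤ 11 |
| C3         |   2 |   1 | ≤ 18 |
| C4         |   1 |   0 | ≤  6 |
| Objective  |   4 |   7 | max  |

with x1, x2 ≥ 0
The point (3.5, 11) satisfies every constraint, so the LP is feasible; the constraints give x1 ≤ 6 and x2 ≤ 11, which with x1, x2 ≥ 0 keep the feasible region inside a bounded box. A feasible, bounded LP attains a finite optimum at a vertex.

Evaluating z = 4x1 + 7x2 at each vertex:
  (0, 8.667): z = 60.67
  (4, 10): z = 86
  (3.5, 11): z = 91
  (0, 11): z = 77

Bounded optimum: z* = 91 at (3.5, 11).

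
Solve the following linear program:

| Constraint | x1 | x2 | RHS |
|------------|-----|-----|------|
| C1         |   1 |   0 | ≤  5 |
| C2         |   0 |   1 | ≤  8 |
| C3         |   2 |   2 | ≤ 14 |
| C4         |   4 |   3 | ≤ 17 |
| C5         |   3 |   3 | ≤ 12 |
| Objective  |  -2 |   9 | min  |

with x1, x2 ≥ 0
Each vertex is the intersection of two constraint boundaries that also satisfies all remaining constraints:
  x1 = 0 and x2 = 0 → (0, 0)
  3x1 + 3x2 = 12 and x2 = 0 → (4, 0)
  3x1 + 3x2 = 12 and x1 = 0 → (0, 4)

Evaluating z = -2x1 + 9x2 at each vertex:
  (0, 0): z = 0
  (4, 0): z = -8
  (0, 4): z = 36

The minimum is at (4, 0) with z = -8.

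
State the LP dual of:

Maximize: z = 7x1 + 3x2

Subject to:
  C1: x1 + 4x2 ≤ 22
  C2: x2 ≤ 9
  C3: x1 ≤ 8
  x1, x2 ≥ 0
Minimize: z = 22y1 + 9y2 + 8y3

Subject to:
  C1: -y1 - y3 ≤ -7
  C2: -4y1 - y2 ≤ -3
  y1, y2, y3 ≥ 0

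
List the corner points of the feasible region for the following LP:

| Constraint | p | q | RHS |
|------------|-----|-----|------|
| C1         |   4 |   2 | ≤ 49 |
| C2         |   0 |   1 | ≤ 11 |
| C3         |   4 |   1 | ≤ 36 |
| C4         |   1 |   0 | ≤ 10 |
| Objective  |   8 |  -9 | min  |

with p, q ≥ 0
Each vertex is the intersection of two constraint boundaries that also satisfies all remaining constraints:
  p = 0 and q = 0 → (0, 0)
  4p + q = 36 and q = 0 → (9, 0)
  q = 11 and 4p + q = 36 → (6.25, 11)
  q = 11 and p = 0 → (0, 11)

Vertices: (0, 0), (9, 0), (6.25, 11), (0, 11)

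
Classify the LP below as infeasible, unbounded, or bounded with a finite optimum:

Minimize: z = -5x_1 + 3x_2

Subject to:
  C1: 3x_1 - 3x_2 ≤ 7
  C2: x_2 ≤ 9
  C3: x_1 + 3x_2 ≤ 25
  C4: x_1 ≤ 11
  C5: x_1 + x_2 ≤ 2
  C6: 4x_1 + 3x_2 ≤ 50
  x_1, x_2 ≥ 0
The point (2, 0) satisfies every constraint, so the LP is feasible; the constraints give x_1 ≤ 11 and x_2 ≤ 9, which with x_1, x_2 ≥ 0 keep the feasible region inside a bounded box. A feasible, bounded LP attains a finite optimum at a vertex.

Feasible with finite optimum z* = -10 at (2, 0).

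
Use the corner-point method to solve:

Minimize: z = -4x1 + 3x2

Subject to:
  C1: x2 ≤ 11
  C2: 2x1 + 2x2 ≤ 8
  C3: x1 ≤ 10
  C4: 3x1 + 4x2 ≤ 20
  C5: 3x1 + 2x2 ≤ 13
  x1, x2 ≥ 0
Each vertex is the intersection of two constraint boundaries that also satisfies all remaining constraints:
  x1 = 0 and x2 = 0 → (0, 0)
  2x1 + 2x2 = 8 and x2 = 0 → (4, 0)
  2x1 + 2x2 = 8 and x1 = 0 → (0, 4)

Evaluating z = -4x1 + 3x2 at each vertex:
  (0, 0): z = 0
  (4, 0): z = -16
  (0, 4): z = 12

The minimum is at (4, 0) with z = -16.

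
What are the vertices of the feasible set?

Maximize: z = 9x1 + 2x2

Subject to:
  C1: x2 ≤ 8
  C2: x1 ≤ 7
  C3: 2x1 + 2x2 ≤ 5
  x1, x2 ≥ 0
Each vertex is the intersection of two constraint boundaries that also satisfies all remaining constraints:
  x1 = 0 and x2 = 0 → (0, 0)
  2x1 + 2x2 = 5 and x2 = 0 → (2.5, 0)
  2x1 + 2x2 = 5 and x1 = 0 → (0, 2.5)

Vertices: (0, 0), (2.5, 0), (0, 2.5)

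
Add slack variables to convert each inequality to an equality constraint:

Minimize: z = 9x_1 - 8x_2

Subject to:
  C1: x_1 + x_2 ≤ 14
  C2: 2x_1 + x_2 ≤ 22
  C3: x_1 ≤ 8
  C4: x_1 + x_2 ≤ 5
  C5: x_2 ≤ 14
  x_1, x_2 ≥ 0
min z = 9x_1 - 8x_2

s.t.
  x_1 + x_2 + s1 = 14
  2x_1 + x_2 + s2 = 22
  x_1 + s3 = 8
  x_1 + x_2 + s4 = 5
  x_2 + s5 = 14
  x_1, x_2, s1, s2, s3, s4, s5 ≥ 0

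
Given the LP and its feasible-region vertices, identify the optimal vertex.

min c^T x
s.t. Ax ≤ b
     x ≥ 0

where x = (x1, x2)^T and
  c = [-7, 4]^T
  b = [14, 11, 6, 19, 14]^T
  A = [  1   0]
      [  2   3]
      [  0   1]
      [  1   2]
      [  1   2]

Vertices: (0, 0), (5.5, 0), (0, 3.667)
Evaluating z = -7x1 + 4x2 at each vertex:
  (0, 0): z = 0
  (5.5, 0): z = -38.5
  (0, 3.667): z = 14.67

The smallest value is z = -38.5, attained at (5.5, 0).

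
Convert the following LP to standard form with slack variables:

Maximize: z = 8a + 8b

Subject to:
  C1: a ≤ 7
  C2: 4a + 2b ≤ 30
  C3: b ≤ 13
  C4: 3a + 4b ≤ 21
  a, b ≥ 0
max z = 8a + 8b

s.t.
  a + s1 = 7
  4a + 2b + s2 = 30
  b + s3 = 13
  3a + 4b + s4 = 21
  a, b, s1, s2, s3, s4 ≥ 0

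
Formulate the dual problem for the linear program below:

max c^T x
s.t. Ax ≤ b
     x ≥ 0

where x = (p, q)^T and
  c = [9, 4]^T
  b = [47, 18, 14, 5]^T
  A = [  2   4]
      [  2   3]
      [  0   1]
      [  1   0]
Minimize: z = 47y1 + 18y2 + 14y3 + 5y4

Subject to:
  C1: -2y1 - 2y2 - y4 ≤ -9
  C2: -4y1 - 3y2 - y3 ≤ -4
  y1, y2, y3, y4 ≥ 0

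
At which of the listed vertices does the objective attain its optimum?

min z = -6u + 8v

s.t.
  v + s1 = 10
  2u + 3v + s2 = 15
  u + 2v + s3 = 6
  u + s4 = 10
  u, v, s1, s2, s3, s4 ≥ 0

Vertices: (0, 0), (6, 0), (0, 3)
(6, 0) with z = -36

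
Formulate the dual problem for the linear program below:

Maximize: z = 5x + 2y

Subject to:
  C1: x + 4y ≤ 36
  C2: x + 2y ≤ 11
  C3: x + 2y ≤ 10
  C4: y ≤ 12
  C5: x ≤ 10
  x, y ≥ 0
Minimize: z = 36y1 + 11y2 + 10y3 + 12y4 + 10y5

Subject to:
  C1: -y1 - y2 - y3 - y5 ≤ -5
  C2: -4y1 - 2y2 - 2y3 - y4 ≤ -2
  y1, y2, y3, y4, y5 ≥ 0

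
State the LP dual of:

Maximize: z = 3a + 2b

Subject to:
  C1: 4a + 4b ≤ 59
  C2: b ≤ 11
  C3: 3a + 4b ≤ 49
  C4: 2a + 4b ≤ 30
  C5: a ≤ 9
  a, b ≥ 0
Minimize: z = 59y1 + 11y2 + 49y3 + 30y4 + 9y5

Subject to:
  C1: -4y1 - 3y3 - 2y4 - y5 ≤ -3
  C2: -4y1 - y2 - 4y3 - 4y4 ≤ -2
  y1, y2, y3, y4, y5 ≥ 0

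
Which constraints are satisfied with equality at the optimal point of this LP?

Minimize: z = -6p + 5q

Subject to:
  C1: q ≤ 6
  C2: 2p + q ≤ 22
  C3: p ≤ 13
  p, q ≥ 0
Optimal: p = 11, q = 0
Slack at optimum:
  C1: slack = 6
  C2: slack = 0 (binding)
  C3: slack = 2
  p ≥ 0: p = 11
  q ≥ 0: q = 0 (binding)
Binding constraints: C2, q ≥ 0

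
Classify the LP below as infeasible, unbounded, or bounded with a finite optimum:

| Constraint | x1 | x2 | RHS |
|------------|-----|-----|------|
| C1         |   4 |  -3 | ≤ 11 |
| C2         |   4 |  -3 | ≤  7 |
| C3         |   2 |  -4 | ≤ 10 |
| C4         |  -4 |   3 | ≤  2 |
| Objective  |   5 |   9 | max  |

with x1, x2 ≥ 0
Feasible point: (0, 0) satisfies every constraint, so the LP is feasible.
Direction d = (3, 4): for each constraint row a, a·d ≤ 0 —
  (4)(3) + (-3)(4) = 0 ≤ 0
  (4)(3) + (-3)(4) = 0 ≤ 0
  (2)(3) + (-4)(4) = -10 ≤ 0
  (-4)(3) + (3)(4) = 0 ≤ 0
and d ≥ 0, so (0, 0) + t·d stays feasible for every t ≥ 0. Along this ray z = 5x1 + 9x2 changes by 51 per unit t, so z → +∞.

Unbounded: there is a feasible ray along which z → +∞.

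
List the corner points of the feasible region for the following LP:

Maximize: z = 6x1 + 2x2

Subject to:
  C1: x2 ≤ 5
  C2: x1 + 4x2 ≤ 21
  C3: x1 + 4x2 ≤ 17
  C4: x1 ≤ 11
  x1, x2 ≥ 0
Each vertex is the intersection of two constraint boundaries that also satisfies all remaining constraints:
  x1 = 0 and x2 = 0 → (0, 0)
  x1 = 11 and x2 = 0 → (11, 0)
  x1 + 4x2 = 17 and x1 = 11 → (11, 1.5)
  x1 + 4x2 = 17 and x1 = 0 → (0, 4.25)

Vertices: (0, 0), (11, 0), (11, 1.5), (0, 4.25)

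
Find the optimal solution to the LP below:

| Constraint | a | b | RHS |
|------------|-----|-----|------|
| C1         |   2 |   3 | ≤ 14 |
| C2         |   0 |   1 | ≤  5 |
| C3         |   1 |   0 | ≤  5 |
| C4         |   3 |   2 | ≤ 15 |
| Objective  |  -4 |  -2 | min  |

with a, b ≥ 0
a = 5, b = 0, z = -20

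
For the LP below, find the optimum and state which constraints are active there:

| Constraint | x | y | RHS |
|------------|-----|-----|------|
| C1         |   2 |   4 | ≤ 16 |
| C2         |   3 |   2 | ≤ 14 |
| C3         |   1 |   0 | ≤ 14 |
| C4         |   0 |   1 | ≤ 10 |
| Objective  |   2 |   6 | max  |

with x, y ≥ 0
Optimal: x = 0, y = 4
Binding: C1, x ≥ 0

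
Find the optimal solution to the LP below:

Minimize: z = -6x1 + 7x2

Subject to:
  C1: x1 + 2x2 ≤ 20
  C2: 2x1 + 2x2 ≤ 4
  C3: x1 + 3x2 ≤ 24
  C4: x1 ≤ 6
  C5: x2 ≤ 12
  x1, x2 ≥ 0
x1 = 2, x2 = 0, z = -12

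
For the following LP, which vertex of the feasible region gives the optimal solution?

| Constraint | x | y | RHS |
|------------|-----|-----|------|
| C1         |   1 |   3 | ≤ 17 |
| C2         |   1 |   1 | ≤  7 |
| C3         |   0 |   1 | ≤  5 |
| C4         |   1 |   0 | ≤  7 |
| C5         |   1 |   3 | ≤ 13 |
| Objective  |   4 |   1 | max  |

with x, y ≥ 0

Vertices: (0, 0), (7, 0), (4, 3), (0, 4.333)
Evaluating z = 4x + y at each vertex:
  (0, 0): z = 0
  (7, 0): z = 28
  (4, 3): z = 19
  (0, 4.333): z = 4.333

The largest value is z = 28, attained at (7, 0).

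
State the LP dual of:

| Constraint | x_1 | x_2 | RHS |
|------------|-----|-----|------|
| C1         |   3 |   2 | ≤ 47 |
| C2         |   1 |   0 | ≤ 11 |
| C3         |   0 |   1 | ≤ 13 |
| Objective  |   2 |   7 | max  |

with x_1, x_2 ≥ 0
Minimize: z = 47y1 + 11y2 + 13y3

Subject to:
  C1: -3y1 - y2 ≤ -2
  C2: -2y1 - y3 ≤ -7
  y1, y2, y3 ≥ 0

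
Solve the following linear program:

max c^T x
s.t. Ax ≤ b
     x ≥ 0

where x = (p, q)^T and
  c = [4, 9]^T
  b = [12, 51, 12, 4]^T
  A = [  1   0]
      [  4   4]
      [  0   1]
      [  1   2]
p = 0, q = 2, z = 18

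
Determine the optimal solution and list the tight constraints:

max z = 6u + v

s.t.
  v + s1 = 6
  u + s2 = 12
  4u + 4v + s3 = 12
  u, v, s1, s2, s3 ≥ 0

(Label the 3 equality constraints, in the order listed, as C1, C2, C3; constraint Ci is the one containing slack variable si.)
Optimal: u = 3, v = 0
Binding: C3, v ≥ 0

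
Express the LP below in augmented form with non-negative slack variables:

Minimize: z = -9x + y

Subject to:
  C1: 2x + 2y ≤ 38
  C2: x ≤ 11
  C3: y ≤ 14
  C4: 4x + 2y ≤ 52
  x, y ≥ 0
min z = -9x + y

s.t.
  2x + 2y + s1 = 38
  x + s2 = 11
  y + s3 = 14
  4x + 2y + s4 = 52
  x, y, s1, s2, s3, s4 ≥ 0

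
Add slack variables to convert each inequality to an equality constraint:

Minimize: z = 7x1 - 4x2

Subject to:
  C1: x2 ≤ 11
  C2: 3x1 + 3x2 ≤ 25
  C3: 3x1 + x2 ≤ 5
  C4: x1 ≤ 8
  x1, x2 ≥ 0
min z = 7x1 - 4x2

s.t.
  x2 + s1 = 11
  3x1 + 3x2 + s2 = 25
  3x1 + x2 + s3 = 5
  x1 + s4 = 8
  x1, x2, s1, s2, s3, s4 ≥ 0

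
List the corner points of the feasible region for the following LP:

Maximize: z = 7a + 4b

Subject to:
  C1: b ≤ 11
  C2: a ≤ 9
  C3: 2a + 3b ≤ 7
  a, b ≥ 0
Each vertex is the intersection of two constraint boundaries that also satisfies all remaining constraints:
  a = 0 and b = 0 → (0, 0)
  2a + 3b = 7 and b = 0 → (3.5, 0)
  2a + 3b = 7 and a = 0 → (0, 2.333)

Vertices: (0, 0), (3.5, 0), (0, 2.333)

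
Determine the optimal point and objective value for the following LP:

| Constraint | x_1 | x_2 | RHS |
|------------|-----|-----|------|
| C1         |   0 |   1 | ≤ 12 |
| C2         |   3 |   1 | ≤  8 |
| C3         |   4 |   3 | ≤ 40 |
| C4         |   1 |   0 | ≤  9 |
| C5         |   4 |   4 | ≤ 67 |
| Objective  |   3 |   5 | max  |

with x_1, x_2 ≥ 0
x_1 = 0, x_2 = 8, z = 40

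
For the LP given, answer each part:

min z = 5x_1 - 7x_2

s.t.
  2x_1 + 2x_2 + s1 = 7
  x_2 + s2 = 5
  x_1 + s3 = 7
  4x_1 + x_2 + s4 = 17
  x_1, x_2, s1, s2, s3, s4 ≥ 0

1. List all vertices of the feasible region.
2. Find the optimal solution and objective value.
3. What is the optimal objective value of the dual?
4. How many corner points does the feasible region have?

1. (0, 0), (3.5, 0), (0, 3.5)
2. x_1 = 0, x_2 = 3.5, z = -24.5
3. -24.5 (by strong duality, equal to the primal optimum)
4. 3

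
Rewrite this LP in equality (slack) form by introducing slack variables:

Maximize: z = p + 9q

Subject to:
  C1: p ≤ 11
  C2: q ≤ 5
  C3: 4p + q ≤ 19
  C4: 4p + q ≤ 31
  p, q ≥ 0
max z = p + 9q

s.t.
  p + s1 = 11
  q + s2 = 5
  4p + q + s3 = 19
  4p + q + s4 = 31
  p, q, s1, s2, s3, s4 ≥ 0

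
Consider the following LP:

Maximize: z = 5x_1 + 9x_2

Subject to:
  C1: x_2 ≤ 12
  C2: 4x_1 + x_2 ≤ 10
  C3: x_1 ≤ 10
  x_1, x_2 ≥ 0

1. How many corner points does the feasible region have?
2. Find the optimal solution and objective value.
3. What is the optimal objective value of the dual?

1. 3
2. x_1 = 0, x_2 = 10, z = 90
3. 90 (by strong duality, equal to the primal optimum)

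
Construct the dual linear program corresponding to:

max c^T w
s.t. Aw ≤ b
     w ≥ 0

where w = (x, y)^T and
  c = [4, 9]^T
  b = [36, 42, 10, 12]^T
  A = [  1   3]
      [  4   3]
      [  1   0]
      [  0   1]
Minimize: z = 36y1 + 42y2 + 10y3 + 12y4

Subject to:
  C1: -y1 - 4y2 - y3 ≤ -4
  C2: -3y1 - 3y2 - y4 ≤ -9
  y1, y2, y3, y4 ≥ 0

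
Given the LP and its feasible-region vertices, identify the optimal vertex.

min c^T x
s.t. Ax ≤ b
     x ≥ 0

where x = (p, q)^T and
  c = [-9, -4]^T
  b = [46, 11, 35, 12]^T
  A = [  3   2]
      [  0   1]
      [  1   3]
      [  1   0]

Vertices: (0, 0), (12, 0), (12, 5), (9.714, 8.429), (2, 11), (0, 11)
(12, 5) with z = -128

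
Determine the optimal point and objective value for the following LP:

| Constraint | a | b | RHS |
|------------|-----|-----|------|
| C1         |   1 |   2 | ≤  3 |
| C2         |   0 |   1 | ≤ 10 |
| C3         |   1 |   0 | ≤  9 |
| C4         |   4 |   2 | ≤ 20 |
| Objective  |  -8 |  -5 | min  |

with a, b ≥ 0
Each vertex is the intersection of two constraint boundaries that also satisfies all remaining constraints:
  a = 0 and b = 0 → (0, 0)
  a + 2b = 3 and b = 0 → (3, 0)
  a + 2b = 3 and a = 0 → (0, 1.5)

Evaluating z = -8a - 5b at each vertex:
  (0, 0): z = 0
  (3, 0): z = -24
  (0, 1.5): z = -7.5

The minimum is at (3, 0) with z = -24.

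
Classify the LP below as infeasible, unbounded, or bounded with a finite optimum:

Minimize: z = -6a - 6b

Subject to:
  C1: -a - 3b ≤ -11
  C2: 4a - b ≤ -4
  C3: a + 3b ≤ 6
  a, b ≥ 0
C3 requires a + 3b ≤ 6, while C1 (-a - 3b ≤ -11) is equivalent to a + 3b ≥ 11. Together they would need 11 ≤ a + 3b ≤ 6, which is impossible since 11 > 6. No point satisfies all constraints.

Infeasible: no point satisfies all constraints simultaneously.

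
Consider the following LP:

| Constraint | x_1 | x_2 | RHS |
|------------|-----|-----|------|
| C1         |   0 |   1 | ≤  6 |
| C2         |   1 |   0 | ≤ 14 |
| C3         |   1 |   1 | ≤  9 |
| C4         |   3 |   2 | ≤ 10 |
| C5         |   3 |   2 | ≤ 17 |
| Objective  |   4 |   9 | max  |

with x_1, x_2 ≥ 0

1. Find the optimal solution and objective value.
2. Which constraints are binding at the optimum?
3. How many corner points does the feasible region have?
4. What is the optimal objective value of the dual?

1. x_1 = 0, x_2 = 5, z = 45
2. C4, x_1 ≥ 0
3. 3
4. 45 (by strong duality, equal to the primal optimum)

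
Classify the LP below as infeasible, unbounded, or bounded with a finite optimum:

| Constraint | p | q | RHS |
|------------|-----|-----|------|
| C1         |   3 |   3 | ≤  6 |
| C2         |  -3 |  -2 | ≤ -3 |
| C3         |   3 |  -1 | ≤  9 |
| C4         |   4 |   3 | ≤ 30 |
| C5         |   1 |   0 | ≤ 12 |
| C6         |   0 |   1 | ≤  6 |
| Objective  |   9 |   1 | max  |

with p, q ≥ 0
The point (2, 0) satisfies every constraint, so the LP is feasible; the constraints give p ≤ 12 and q ≤ 6, which with p, q ≥ 0 keep the feasible region inside a bounded box. A feasible, bounded LP attains a finite optimum at a vertex.

Bounded optimum: z* = 18 at (2, 0).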